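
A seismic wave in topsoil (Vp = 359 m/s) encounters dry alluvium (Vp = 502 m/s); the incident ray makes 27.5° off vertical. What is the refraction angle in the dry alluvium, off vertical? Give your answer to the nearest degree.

40°

sin θ₁/V₁ = sin θ₂/V₂ ⇒ sin θ₂ = 502·sin 27.5°/359 = 502·0.4617/359 = 0.6457.
θ₂ = arcsin 0.6457 = 40.22° from the normal.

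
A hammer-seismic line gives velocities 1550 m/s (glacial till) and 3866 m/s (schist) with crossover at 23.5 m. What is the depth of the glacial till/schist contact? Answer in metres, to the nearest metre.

8 m

h = (x_cross/2)·√((V₂−V₁)/(V₂+V₁)).
(V₂−V₁)/(V₂+V₁) = (3866−1550)/(3866+1550) = 0.4276; √ = 0.6539.
h = (23.5/2)·0.6539 = 7.68 m.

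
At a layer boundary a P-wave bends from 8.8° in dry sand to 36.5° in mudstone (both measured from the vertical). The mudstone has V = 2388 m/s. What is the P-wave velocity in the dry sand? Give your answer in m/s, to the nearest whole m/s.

sin 8.8° = 0.1530; sin 36.5° = 0.5948.
V₁ = V₂·(sin θ₁/sin θ₂) = 2388·(0.1530/0.5948) = 614.18 m/s.

614 m/s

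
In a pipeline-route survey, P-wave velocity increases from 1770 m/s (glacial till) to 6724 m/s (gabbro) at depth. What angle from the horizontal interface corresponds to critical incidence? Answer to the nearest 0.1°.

74.7°

Critical incidence: sin θ_c = V₁/V₂ = 1770/6724 = 0.2632.
θ_c = arcsin 0.2632 = 15.26°.
Measured from the interface: 90° − 15.26° = 74.74°.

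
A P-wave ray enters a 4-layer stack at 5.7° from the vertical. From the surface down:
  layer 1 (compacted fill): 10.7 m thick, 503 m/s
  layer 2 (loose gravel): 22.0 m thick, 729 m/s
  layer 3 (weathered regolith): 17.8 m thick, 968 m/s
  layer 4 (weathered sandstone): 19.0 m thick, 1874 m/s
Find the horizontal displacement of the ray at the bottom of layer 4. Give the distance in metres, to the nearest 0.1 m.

15.3 m

p = sin θ₁/V₁ = sin 5.7°/503 = 1.9745e-04 s/m is conserved through the stack.
Layer 1: θ = 5.70°; offset = 10.7·tan 5.70° = 1.068 m.
Layer 2: sin θ = p·729 = 0.1439 → θ = 8.28°; offset = 22.0·tan 8.28° = 3.200 m.
Layer 3: sin θ = p·968 = 0.1911 → θ = 11.02°; offset = 17.8·tan 11.02° = 3.466 m.
Layer 4: sin θ = p·1874 = 0.3700 → θ = 21.72°; offset = 19.0·tan 21.72° = 7.568 m.
Summing the layer offsets gives 15.302 m.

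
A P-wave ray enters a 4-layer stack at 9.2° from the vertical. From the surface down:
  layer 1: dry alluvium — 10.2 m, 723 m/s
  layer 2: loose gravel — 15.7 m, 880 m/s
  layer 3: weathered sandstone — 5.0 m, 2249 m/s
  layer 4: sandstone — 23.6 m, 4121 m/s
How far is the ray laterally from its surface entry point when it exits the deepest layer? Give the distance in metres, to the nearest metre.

60 m

Ray parameter p = sin 9.2° / 723 m/s = 2.2114e-04 s/m.
Layer 1: θ = 9.20°; offset = 10.2·tan 9.20° = 1.652 m.
Layer 2: sin θ = p·880 = 0.1946 → θ = 11.22°; offset = 15.7·tan 11.22° = 3.115 m.
Layer 3: sin θ = p·2249 = 0.4973 → θ = 29.82°; offset = 5.0·tan 29.82° = 2.866 m.
Layer 4: sin θ = p·4121 = 0.9113 → θ = 65.69°; offset = 23.6·tan 65.69° = 52.233 m.
Total horizontal offset = 59.867 m.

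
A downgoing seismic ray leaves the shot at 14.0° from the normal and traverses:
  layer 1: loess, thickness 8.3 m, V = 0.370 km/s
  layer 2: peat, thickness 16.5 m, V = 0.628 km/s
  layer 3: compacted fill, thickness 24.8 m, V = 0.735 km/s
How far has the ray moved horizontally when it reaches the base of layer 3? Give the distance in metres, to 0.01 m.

23.09 m

Apply Snell's law at each interface; in layer i the horizontal offset is hᵢ·tan θᵢ.
Layer 1: θ = 14.00°; offset = 8.3·tan 14.00° = 2.0694 m.
Layer 2: sin θ = 0.628·sin 14.0°/0.370 = 0.4106, θ = 24.24°; offset = 16.5·tan 24.24° = 7.4304 m.
Layer 3: sin θ = 0.735·sin 14.0°/0.370 = 0.4806, θ = 28.72°; offset = 24.8·tan 28.72° = 13.5905 m.
Total horizontal offset = 23.0903 m.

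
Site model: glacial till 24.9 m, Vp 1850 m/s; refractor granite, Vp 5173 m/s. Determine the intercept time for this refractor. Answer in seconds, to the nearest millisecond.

tᵢ = 2h·√(V₂²−V₁²)/(V₁V₂).
√(V₂²−V₁²) = √(5173²−1850²) = 4830.9 m/s.
tᵢ = 2·24.9·4830.9/(1850·5173) = 0.02514 s.

0.025 s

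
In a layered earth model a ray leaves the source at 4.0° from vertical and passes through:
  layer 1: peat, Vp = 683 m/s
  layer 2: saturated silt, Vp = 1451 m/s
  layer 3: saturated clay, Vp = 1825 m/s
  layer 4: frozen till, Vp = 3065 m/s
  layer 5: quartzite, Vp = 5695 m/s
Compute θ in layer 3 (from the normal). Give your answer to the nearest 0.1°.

Ray parameter p = sin 4.0° / 683 = 1.0213e-04 s/m.
sin θ_3 = p·V_3 = 1.0213e-04 × 1825 = 0.1864.
θ_3 = arcsin 0.1864 = 10.74°.

10.7°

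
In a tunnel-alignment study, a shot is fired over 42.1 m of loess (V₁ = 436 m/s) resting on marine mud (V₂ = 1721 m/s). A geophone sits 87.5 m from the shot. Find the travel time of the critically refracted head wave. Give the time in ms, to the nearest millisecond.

t = x/V₂ + 2h·√(V₂²−V₁²)/(V₁V₂).
√(V₂²−V₁²) = √(1721²−436²) = 1664.9 m/s; delay term = 2·42.1·1664.9/(436·1721) = 0.18682 s.
t = 87.5/1721 + 0.18682 = 0.23766 s.

238 ms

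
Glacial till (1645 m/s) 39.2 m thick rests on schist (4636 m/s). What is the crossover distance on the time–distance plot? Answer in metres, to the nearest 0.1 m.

x_cross = 2h·√((V₂+V₁)/(V₂−V₁)).
(V₂+V₁)/(V₂−V₁) = (4636+1645)/(4636−1645) = 2.1000; √ = 1.4491.
x_cross = 2·39.2·1.4491 = 113.61 m.

113.6 m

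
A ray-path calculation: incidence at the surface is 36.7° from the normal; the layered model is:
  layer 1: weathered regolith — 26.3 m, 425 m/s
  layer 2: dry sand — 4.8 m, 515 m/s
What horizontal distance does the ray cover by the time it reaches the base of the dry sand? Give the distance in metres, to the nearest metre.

Apply Snell's law at each interface; in layer i the horizontal offset is hᵢ·tan θᵢ.
Layer 1: θ = 36.70°; offset = 26.3·tan 36.70° = 19.603 m.
Layer 2: sin θ = 515·sin 36.7°/425 = 0.7242, θ = 46.40°; offset = 4.8·tan 46.40° = 5.041 m.
Summing the layer offsets gives 24.644 m.

25 m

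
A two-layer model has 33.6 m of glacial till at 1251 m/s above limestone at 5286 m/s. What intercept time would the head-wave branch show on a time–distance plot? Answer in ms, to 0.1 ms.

52.2 ms

θ_c = arcsin(V₁/V₂) = arcsin(1251/5286) = 13.69°; cos θ_c = 0.9716.
tᵢ = 2h·cos θ_c / V₁ = 2·33.6·0.9716 / 1251 = 0.05219 s.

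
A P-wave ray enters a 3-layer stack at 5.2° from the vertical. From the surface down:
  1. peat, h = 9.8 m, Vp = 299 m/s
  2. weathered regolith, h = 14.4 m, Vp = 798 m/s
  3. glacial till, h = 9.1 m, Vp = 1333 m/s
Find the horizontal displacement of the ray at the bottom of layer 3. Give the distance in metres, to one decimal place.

Ray parameter p = sin 5.2° / 299 m/s = 3.0312e-04 s/m.
Layer 1: θ = 5.20°; offset = 9.8·tan 5.20° = 0.892 m.
Layer 2: sin θ = p·798 = 0.2419 → θ = 14.00°; offset = 14.4·tan 14.00° = 3.590 m.
Layer 3: sin θ = p·1333 = 0.4041 → θ = 23.83°; offset = 9.1·tan 23.83° = 4.020 m.
Total horizontal offset = 8.501 m.

8.5 m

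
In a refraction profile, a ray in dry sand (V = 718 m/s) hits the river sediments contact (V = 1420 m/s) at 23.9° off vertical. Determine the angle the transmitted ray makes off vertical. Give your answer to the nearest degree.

53°

sin θ₁/V₁ = sin θ₂/V₂ ⇒ sin θ₂ = 1420·sin 23.9°/718 = 1420·0.4051/718 = 0.8013.
θ₂ = sin⁻¹(0.8013) = 53.25° (from vertical).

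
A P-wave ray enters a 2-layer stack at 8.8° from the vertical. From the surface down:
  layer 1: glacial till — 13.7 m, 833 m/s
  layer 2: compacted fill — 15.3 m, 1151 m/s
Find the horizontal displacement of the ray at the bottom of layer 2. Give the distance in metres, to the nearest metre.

p = sin θ₁/V₁ = sin 8.8°/833 = 1.8366e-04 s/m is conserved through the stack.
Layer 1: θ = 8.80°; offset = 13.7·tan 8.80° = 2.121 m.
Layer 2: sin θ = p·1151 = 0.2114 → θ = 12.20°; offset = 15.3·tan 12.20° = 3.309 m.
Summing the layer offsets gives 5.430 m.

5 m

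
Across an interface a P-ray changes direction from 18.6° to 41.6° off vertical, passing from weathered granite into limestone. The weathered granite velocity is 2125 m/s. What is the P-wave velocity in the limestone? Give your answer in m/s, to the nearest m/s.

sin 18.6° = 0.3190; sin 41.6° = 0.6639.
V₂ = V₁·(sin θ₂/sin θ₁) = 2125·(0.6639/0.3190) = 4423.27 m/s.

4423 m/s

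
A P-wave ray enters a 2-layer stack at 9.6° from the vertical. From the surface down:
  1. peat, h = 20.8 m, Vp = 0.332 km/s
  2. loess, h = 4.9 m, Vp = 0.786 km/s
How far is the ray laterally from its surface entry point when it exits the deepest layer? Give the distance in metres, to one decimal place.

p = sin θ₁/V₁ = sin 9.6°/0.332 = 5.0232e-01 s/km is conserved through the stack.
Layer 1: θ = 9.60°; offset = 20.8·tan 9.60° = 3.518 m.
Layer 2: sin θ = p·0.786 = 0.3948 → θ = 23.25°; offset = 4.9·tan 23.25° = 2.106 m.
Total horizontal offset = 5.624 m.

5.6 m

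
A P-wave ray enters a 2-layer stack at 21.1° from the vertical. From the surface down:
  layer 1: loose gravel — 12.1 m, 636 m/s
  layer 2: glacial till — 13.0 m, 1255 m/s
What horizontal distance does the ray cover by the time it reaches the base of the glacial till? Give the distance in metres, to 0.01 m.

17.79 m

Apply Snell's law at each interface; in layer i the horizontal offset is hᵢ·tan θᵢ.
Layer 1: θ = 21.10°; offset = 12.1·tan 21.10° = 4.6690 m.
Layer 2: sin θ = 1255·sin 21.1°/636 = 0.7104, θ = 45.27°; offset = 13.0·tan 45.27° = 13.1209 m.
Σ offsets = 17.7899 m.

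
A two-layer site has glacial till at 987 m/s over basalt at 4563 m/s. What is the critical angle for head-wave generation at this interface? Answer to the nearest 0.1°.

12.5°

Critical incidence: sin θ_c = V₁/V₂ = 987/4563 = 0.2163.
θ_c = arcsin 0.2163 = 12.49°.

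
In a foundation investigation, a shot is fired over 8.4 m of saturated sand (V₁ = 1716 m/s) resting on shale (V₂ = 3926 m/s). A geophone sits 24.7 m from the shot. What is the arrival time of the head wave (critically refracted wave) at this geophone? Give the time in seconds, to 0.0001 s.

0.0151 s

θ_c = arcsin(V₁/V₂) = arcsin(1716/3926) = 25.92°, cos θ_c = 0.8994.
Intercept time tᵢ = 2h cos θ_c / V₁ = 2·8.4·0.8994/1716 = 0.00881 s.
t = x/V₂ + tᵢ = 24.7/3926 + 0.00881 = 0.01510 s.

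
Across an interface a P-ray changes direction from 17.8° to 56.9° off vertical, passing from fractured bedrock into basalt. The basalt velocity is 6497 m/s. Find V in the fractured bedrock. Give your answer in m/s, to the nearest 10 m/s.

2370 m/s

sin 17.8° = 0.3057; sin 56.9° = 0.8377.
V₁ = V₂·(sin θ₁/sin θ₂) = 6497·(0.3057/0.8377) = 2370.85 m/s.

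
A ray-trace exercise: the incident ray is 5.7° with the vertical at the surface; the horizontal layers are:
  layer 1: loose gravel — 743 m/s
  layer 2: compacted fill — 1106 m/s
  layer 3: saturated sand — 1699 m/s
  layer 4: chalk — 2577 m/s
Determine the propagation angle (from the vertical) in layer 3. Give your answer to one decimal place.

13.1°

Snell's law across each interface conserves sin θ / V, so sin θ_3 = V_3·sin θ₁/V₁.
sin θ_3 = 1699 × sin 5.7° / 743 = 0.2271.
θ_3 = 13.13° from the vertical.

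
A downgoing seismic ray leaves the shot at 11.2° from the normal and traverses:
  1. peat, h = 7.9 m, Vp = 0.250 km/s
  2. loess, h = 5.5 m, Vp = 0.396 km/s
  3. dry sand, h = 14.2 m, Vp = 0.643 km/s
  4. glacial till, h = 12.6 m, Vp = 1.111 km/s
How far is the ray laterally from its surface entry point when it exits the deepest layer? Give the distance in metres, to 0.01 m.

33.07 m

Ray parameter p = sin 11.2° / 0.250 km/s = 7.7694e-01 s/km.
Layer 1: θ = 11.20°; offset = 7.9·tan 11.20° = 1.5642 m.
Layer 2: sin θ = p·0.396 = 0.3077 → θ = 17.92°; offset = 5.5·tan 17.92° = 1.7784 m.
Layer 3: sin θ = p·0.643 = 0.4996 → θ = 29.97°; offset = 14.2·tan 29.97° = 8.1890 m.
Layer 4: sin θ = p·1.111 = 0.8632 → θ = 59.68°; offset = 12.6·tan 59.68° = 21.5409 m.
Total horizontal offset = 33.0726 m.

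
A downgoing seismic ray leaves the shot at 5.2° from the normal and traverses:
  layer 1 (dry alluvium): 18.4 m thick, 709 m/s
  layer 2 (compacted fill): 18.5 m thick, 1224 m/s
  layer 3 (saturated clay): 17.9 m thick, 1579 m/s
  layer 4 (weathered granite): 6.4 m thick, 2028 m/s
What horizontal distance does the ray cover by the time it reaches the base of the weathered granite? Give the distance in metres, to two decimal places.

p = sin θ₁/V₁ = sin 5.2°/709 = 1.2783e-04 s/m is conserved through the stack.
Layer 1: θ = 5.20°; offset = 18.4·tan 5.20° = 1.6745 m.
Layer 2: sin θ = p·1224 = 0.1565 → θ = 9.00°; offset = 18.5·tan 9.00° = 2.9307 m.
Layer 3: sin θ = p·1579 = 0.2018 → θ = 11.64°; offset = 17.9·tan 11.64° = 3.6890 m.
Layer 4: sin θ = p·2028 = 0.2592 → θ = 15.03°; offset = 6.4·tan 15.03° = 1.7179 m.
Σ offsets = 10.0121 m.

10.01 m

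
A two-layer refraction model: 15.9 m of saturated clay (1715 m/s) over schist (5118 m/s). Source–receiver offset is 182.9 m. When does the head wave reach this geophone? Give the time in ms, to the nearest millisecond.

θ_c = arcsin(V₁/V₂) = arcsin(1715/5118) = 19.58°, cos θ_c = 0.9422.
Intercept time tᵢ = 2h cos θ_c / V₁ = 2·15.9·0.9422/1715 = 0.01747 s.
t = x/V₂ + tᵢ = 182.9/5118 + 0.01747 = 0.05321 s.

53 ms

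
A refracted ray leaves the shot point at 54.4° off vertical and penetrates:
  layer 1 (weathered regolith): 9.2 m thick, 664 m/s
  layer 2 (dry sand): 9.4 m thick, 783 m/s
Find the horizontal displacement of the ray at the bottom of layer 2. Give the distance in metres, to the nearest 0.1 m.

Ray parameter p = sin 54.4° / 664 m/s = 1.2245e-03 s/m.
Layer 1: θ = 54.40°; offset = 9.2·tan 54.40° = 12.850 m.
Layer 2: sin θ = p·783 = 0.9588 → θ = 73.50°; offset = 9.4·tan 73.50° = 31.735 m.
Σ offsets = 44.585 m.

44.6 m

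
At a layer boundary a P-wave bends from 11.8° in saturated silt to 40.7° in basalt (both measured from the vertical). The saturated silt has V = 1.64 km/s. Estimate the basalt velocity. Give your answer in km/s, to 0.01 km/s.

5.23 km/s

Snell's law: sin 11.8°/V₁ = sin 40.7°/V₂.
V₂ = V₁·sin 40.7°/sin 11.8° = 1.64 × 3.1888 = 5.23 km/s.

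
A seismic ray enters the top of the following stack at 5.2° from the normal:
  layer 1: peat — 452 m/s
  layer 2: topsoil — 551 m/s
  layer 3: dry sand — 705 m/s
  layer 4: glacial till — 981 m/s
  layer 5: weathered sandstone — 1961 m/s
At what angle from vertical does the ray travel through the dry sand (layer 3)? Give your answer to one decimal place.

8.1°

Ray parameter p = sin 5.2° / 452 = 2.0051e-04 s/m.
sin θ_3 = p·V_3 = 2.0051e-04 × 705 = 0.1414.
θ_3 = arcsin 0.1414 = 8.13°.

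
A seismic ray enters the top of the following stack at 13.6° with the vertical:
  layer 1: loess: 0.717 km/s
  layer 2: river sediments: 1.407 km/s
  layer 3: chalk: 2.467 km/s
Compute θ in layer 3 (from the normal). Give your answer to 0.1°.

Ray parameter p = sin 13.6° / 0.717 = 3.2795e-01 s/km.
sin θ_3 = p·V_3 = 3.2795e-01 × 2.467 = 0.8091.
θ_3 = arcsin 0.8091 = 54.00°.

54.0°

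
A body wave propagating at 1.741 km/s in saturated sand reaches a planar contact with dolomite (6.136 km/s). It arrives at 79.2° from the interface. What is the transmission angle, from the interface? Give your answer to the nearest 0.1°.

Angle from the normal: 90° − 79.2° = 10.8°.
Snell's law: sin θ₂ = (V₂/V₁)·sin θ₁ = (6.136/1.741)·sin 10.8° = 0.6604.
θ₂ = sin⁻¹(0.6604) = 41.33° (from vertical).
From the interface: 90° − 41.33° = 48.67°.

48.7°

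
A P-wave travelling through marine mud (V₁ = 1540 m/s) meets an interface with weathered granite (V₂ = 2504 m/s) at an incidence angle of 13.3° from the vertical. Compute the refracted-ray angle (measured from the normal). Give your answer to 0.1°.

sin θ₁/V₁ = sin θ₂/V₂ ⇒ sin θ₂ = 2504·sin 13.3°/1540 = 2504·0.2300/1540 = 0.3741.
θ₂ = arcsin 0.3741 = 21.97° from the normal.

22.0°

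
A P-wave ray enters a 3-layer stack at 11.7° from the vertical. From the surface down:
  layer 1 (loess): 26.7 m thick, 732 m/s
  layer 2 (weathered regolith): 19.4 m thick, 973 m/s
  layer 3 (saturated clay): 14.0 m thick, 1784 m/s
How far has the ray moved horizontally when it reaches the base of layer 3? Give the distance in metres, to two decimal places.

18.92 m

Ray parameter p = sin 11.7° / 732 m/s = 2.7703e-04 s/m.
Layer 1: θ = 11.70°; offset = 26.7·tan 11.70° = 5.5293 m.
Layer 2: sin θ = p·973 = 0.2696 → θ = 15.64°; offset = 19.4·tan 15.64° = 5.4303 m.
Layer 3: sin θ = p·1784 = 0.4942 → θ = 29.62°; offset = 14.0·tan 29.62° = 7.9591 m.
Σ offsets = 18.9187 m.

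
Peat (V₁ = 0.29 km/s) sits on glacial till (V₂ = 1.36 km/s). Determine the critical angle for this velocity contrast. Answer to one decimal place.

At critical incidence the refracted ray runs along the interface (θ₂ = 90°), so sin θ_c = V₁/V₂.
θ_c = arcsin(0.29/1.36) = arcsin 0.2132 = 12.31°.

12.3°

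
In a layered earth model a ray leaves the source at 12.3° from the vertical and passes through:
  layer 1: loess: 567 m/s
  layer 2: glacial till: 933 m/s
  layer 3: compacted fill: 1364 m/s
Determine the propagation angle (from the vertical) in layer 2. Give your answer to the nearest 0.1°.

Snell's law across each interface conserves sin θ / V, so sin θ_2 = V_2·sin θ₁/V₁.
sin θ_2 = 933 × sin 12.3° / 567 = 0.3505.
θ_2 = 20.52° from the vertical.

20.5°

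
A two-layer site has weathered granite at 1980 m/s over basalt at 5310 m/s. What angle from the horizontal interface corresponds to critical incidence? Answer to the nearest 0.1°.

68.1°

At critical incidence the refracted ray runs along the interface (θ₂ = 90°), so sin θ_c = V₁/V₂.
θ_c = arcsin(1980/5310) = arcsin 0.3729 = 21.89°.
Measured from the interface: 90° − 21.89° = 68.11°.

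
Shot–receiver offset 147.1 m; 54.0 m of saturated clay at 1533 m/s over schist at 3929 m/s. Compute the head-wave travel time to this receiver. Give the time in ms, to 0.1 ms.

θ_c = arcsin(V₁/V₂) = arcsin(1533/3929) = 22.97°, cos θ_c = 0.9207.
Intercept time tᵢ = 2h cos θ_c / V₁ = 2·54.0·0.9207/1533 = 0.06487 s.
t = x/V₂ + tᵢ = 147.1/3929 + 0.06487 = 0.10231 s.

102.3 ms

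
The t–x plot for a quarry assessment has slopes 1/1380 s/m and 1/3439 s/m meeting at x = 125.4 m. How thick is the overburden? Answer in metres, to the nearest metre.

h = (x_cross/2)·√((V₂−V₁)/(V₂+V₁)).
(V₂−V₁)/(V₂+V₁) = (3439−1380)/(3439+1380) = 0.4273; √ = 0.6537.
h = (125.4/2)·0.6537 = 40.98 m.

41 m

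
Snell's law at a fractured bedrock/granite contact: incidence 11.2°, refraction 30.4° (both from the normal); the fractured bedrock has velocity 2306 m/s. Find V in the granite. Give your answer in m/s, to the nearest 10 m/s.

6010 m/s

sin 11.2° = 0.1942; sin 30.4° = 0.5060.
V₂ = V₁·(sin θ₂/sin θ₁) = 2306·(0.5060/0.1942) = 6007.76 m/s.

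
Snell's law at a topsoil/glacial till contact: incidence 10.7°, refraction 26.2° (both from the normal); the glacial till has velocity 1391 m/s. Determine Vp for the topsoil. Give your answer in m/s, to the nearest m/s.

585 m/s

Snell's law: sin 10.7°/V₁ = sin 26.2°/V₂.
V₁ = V₂·sin 10.7°/sin 26.2° = 1391 × 0.4205 = 584.96 m/s.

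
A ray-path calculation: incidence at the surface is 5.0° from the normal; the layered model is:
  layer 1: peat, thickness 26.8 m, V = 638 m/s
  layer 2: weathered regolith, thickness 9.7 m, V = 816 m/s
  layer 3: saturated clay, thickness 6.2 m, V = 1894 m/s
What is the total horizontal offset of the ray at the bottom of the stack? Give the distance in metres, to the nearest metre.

5 m

Apply Snell's law at each interface; in layer i the horizontal offset is hᵢ·tan θᵢ.
Layer 1: θ = 5.00°; offset = 26.8·tan 5.00° = 2.345 m.
Layer 2: sin θ = 816·sin 5.0°/638 = 0.1115, θ = 6.40°; offset = 9.7·tan 6.40° = 1.088 m.
Layer 3: sin θ = 1894·sin 5.0°/638 = 0.2587, θ = 15.00°; offset = 6.2·tan 15.00° = 1.661 m.
Σ offsets = 5.093 m.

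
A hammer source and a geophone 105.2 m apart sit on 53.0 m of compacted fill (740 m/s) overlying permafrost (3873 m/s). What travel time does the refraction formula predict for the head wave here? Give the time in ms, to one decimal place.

167.8 ms

t = x/V₂ + 2h·√(V₂²−V₁²)/(V₁V₂).
√(V₂²−V₁²) = √(3873²−740²) = 3801.6 m/s; delay term = 2·53.0·3801.6/(740·3873) = 0.14060 s.
t = 105.2/3873 + 0.14060 = 0.16777 s.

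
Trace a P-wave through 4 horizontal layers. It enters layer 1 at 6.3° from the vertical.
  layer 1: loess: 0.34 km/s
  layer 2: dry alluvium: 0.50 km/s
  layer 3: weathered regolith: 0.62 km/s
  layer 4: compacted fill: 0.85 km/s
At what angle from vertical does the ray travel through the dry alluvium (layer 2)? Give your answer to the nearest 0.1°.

9.3°

Ray parameter p = sin 6.3° / 0.34 = 3.2275e-01 s/km.
sin θ_2 = p·V_2 = 3.2275e-01 × 0.50 = 0.1614.
θ_2 = arcsin 0.1614 = 9.29°.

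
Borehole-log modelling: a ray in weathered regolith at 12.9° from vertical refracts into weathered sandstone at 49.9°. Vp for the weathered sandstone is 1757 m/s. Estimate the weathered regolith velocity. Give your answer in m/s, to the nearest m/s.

513 m/s

sin 12.9° = 0.2233; sin 49.9° = 0.7649.
V₁ = V₂·(sin θ₁/sin θ₂) = 1757·(0.2233/0.7649) = 512.80 m/s.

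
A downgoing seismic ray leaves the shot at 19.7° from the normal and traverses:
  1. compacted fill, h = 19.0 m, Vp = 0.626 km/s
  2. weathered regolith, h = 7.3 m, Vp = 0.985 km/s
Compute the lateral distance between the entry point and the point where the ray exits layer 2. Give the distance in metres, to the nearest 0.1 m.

11.4 m

p = sin θ₁/V₁ = sin 19.7°/0.626 = 5.3849e-01 s/km is conserved through the stack.
Layer 1: θ = 19.70°; offset = 19.0·tan 19.70° = 6.803 m.
Layer 2: sin θ = p·0.985 = 0.5304 → θ = 32.03°; offset = 7.3·tan 32.03° = 4.567 m.
Total horizontal offset = 11.370 m.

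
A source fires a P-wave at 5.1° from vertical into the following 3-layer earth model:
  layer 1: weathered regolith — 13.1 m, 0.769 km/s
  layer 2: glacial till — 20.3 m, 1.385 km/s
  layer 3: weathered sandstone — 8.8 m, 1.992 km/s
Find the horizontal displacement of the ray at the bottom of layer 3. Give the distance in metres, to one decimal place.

6.5 m

Ray parameter p = sin 5.1° / 0.769 km/s = 1.1560e-01 s/km.
Layer 1: θ = 5.10°; offset = 13.1·tan 5.10° = 1.169 m.
Layer 2: sin θ = p·1.385 = 0.1601 → θ = 9.21°; offset = 20.3·tan 9.21° = 3.293 m.
Layer 3: sin θ = p·1.992 = 0.2303 → θ = 13.31°; offset = 8.8·tan 13.31° = 2.082 m.
Σ offsets = 6.544 m.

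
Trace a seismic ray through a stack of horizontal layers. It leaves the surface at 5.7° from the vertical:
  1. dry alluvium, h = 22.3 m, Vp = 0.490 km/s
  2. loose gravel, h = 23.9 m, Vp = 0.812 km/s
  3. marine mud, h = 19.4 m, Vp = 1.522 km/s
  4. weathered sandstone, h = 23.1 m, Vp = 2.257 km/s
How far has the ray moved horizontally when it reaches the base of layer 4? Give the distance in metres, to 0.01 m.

Ray parameter p = sin 5.7° / 0.490 km/s = 2.0269e-01 s/km.
Layer 1: θ = 5.70°; offset = 22.3·tan 5.70° = 2.2258 m.
Layer 2: sin θ = p·0.812 = 0.1646 → θ = 9.47°; offset = 23.9·tan 9.47° = 3.9880 m.
Layer 3: sin θ = p·1.522 = 0.3085 → θ = 17.97°; offset = 19.4·tan 17.97° = 6.2918 m.
Layer 4: sin θ = p·2.257 = 0.4575 → θ = 27.22°; offset = 23.1·tan 27.22° = 11.8843 m.
Summing the layer offsets gives 24.3899 m.

24.39 m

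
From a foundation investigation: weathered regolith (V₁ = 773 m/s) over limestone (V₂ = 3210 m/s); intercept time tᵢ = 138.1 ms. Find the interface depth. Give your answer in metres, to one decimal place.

55.0 m

h = tᵢ·V₁·V₂ / (2·√(V₂²−V₁²)).
√(V₂²−V₁²) = √(3210² − 773²) = 3115.5 m/s.
h = 0.1381 s × 773 × 3210 / (2 × 3115.5) = 54.99 m.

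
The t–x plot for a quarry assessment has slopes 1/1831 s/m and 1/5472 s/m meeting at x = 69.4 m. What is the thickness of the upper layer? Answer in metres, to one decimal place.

24.5 m

x_cross = 2h·√((V₂+V₁)/(V₂−V₁)) → h = x_cross / (2·√((V₂+V₁)/(V₂−V₁))).
√((V₂+V₁)/(V₂−V₁)) = √((5472+1831)/(5472−1831)) = 1.4163.
h = 69.4 / (2·1.4163) = 24.50 m.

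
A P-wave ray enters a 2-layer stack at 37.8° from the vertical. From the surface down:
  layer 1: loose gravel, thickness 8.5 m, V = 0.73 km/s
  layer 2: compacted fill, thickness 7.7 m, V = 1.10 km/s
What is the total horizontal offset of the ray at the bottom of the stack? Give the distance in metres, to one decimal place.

25.1 m

p = sin θ₁/V₁ = sin 37.8°/0.73 = 8.3960e-01 s/km is conserved through the stack.
Layer 1: θ = 37.80°; offset = 8.5·tan 37.80° = 6.593 m.
Layer 2: sin θ = p·1.10 = 0.9236 → θ = 67.45°; offset = 7.7·tan 67.45° = 18.545 m.
Σ offsets = 25.139 m.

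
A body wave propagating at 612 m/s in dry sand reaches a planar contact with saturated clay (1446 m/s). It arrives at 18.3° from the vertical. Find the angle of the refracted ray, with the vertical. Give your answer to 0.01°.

sin θ₁/V₁ = sin θ₂/V₂ ⇒ sin θ₂ = 1446·sin 18.3°/612 = 1446·0.3140/612 = 0.7419.
θ₂ = sin⁻¹(0.7419) = 47.89° (from vertical).

47.89°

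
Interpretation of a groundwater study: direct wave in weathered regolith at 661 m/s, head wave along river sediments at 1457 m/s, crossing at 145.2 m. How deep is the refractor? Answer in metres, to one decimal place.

44.5 m

x_cross = 2h·√((V₂+V₁)/(V₂−V₁)) → h = x_cross / (2·√((V₂+V₁)/(V₂−V₁))).
√((V₂+V₁)/(V₂−V₁)) = √((1457+661)/(1457−661)) = 1.6312.
h = 145.2 / (2·1.6312) = 44.51 m.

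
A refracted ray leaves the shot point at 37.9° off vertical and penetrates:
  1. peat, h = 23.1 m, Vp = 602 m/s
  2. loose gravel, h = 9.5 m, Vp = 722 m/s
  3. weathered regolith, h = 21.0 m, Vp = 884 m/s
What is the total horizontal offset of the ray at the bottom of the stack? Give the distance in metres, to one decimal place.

p = sin θ₁/V₁ = sin 37.9°/602 = 1.0204e-03 s/m is conserved through the stack.
Layer 1: θ = 37.90°; offset = 23.1·tan 37.90° = 17.983 m.
Layer 2: sin θ = p·722 = 0.7367 → θ = 47.45°; offset = 9.5·tan 47.45° = 10.351 m.
Layer 3: sin θ = p·884 = 0.9020 → θ = 64.43°; offset = 21.0·tan 64.43° = 43.884 m.
Summing the layer offsets gives 72.218 m.

72.2 m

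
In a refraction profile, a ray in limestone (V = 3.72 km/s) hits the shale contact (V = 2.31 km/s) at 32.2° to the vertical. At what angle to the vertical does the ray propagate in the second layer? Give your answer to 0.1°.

Snell's law: sin θ₂ = (V₂/V₁)·sin θ₁ = (2.31/3.72)·sin 32.2° = 0.3309.
θ₂ = sin⁻¹(0.3309) = 19.32° (from vertical).

19.3°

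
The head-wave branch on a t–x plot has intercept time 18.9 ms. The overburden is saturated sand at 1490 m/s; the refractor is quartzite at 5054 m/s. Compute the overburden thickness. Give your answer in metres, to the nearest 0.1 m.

θ_c = arcsin(1490/5054) = 17.15°; cos θ_c = 0.9556.
tᵢ = 2h cos θ_c/V₁ ⇒ h = tᵢ·V₁/(2 cos θ_c) = 0.0189·1490/(2·0.9556) = 14.74 m.

14.7 m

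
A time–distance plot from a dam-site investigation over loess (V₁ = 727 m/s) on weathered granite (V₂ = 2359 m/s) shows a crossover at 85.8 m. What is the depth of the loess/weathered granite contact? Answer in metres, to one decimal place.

31.2 m

h = (x_cross/2)·√((V₂−V₁)/(V₂+V₁)).
(V₂−V₁)/(V₂+V₁) = (2359−727)/(2359+727) = 0.5288; √ = 0.7272.
h = (85.8/2)·0.7272 = 31.20 m.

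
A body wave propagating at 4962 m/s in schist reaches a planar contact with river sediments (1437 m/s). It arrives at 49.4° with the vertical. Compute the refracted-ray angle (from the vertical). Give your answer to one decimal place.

12.7°

sin θ₁/V₁ = sin θ₂/V₂ ⇒ sin θ₂ = 1437·sin 49.4°/4962 = 1437·0.7593/4962 = 0.2199.
θ₂ = sin⁻¹(0.2199) = 12.70° (from vertical).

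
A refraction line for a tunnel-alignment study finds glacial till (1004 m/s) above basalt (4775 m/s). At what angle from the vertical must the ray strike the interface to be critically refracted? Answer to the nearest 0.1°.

At critical incidence the refracted ray runs along the interface (θ₂ = 90°), so sin θ_c = V₁/V₂.
θ_c = arcsin(1004/4775) = arcsin 0.2103 = 12.14°.

12.1°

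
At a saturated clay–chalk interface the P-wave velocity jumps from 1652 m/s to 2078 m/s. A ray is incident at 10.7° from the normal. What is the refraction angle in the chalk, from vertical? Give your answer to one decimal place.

13.5°

Snell's law: sin θ₂ = (V₂/V₁)·sin θ₁ = (2078/1652)·sin 10.7° = 0.2335.
θ₂ = sin⁻¹(0.2335) = 13.51° (from vertical).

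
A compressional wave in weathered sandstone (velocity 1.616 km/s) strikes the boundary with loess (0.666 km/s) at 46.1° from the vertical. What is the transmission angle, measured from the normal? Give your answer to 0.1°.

17.3°

Snell's law: sin θ₂ = (V₂/V₁)·sin θ₁ = (0.666/1.616)·sin 46.1° = 0.2970.
θ₂ = arcsin 0.2970 = 17.28° from the normal.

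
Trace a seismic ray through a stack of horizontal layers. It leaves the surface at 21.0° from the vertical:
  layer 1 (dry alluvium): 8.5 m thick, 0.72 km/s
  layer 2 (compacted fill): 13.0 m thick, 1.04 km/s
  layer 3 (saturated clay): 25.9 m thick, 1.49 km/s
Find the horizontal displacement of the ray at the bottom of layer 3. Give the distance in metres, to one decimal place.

39.8 m

p = sin θ₁/V₁ = sin 21.0°/0.72 = 4.9773e-01 s/km is conserved through the stack.
Layer 1: θ = 21.00°; offset = 8.5·tan 21.00° = 3.263 m.
Layer 2: sin θ = p·1.04 = 0.5176 → θ = 31.17°; offset = 13.0·tan 31.17° = 7.865 m.
Layer 3: sin θ = p·1.49 = 0.7416 → θ = 47.87°; offset = 25.9·tan 47.87° = 28.634 m.
Total horizontal offset = 39.762 m.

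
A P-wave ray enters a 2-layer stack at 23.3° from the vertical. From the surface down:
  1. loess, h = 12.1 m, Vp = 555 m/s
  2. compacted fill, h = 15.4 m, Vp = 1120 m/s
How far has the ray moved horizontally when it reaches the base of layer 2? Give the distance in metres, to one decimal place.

Ray parameter p = sin 23.3° / 555 m/s = 7.1269e-04 s/m.
Layer 1: θ = 23.30°; offset = 12.1·tan 23.30° = 5.211 m.
Layer 2: sin θ = p·1120 = 0.7982 → θ = 52.96°; offset = 15.4·tan 52.96° = 20.407 m.
Summing the layer offsets gives 25.618 m.

25.6 m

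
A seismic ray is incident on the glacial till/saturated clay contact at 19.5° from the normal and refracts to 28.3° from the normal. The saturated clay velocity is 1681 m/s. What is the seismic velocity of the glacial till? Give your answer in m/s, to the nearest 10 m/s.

1180 m/s

sin 19.5° = 0.3338; sin 28.3° = 0.4741.
V₁ = V₂·(sin θ₁/sin θ₂) = 1681·(0.3338/0.4741) = 1183.60 m/s.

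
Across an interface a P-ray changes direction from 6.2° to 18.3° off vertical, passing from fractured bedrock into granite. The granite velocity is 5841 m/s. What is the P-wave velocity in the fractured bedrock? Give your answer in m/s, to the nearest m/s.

Snell's law: sin 6.2°/V₁ = sin 18.3°/V₂.
V₁ = V₂·sin 6.2°/sin 18.3° = 5841 × 0.3440 = 2009.04 m/s.

2009 m/s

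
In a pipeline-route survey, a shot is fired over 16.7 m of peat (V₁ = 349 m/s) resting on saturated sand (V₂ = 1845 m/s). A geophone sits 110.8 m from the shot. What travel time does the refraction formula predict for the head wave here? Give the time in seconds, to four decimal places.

0.1540 s

θ_c = arcsin(V₁/V₂) = arcsin(349/1845) = 10.90°, cos θ_c = 0.9819.
Intercept time tᵢ = 2h cos θ_c / V₁ = 2·16.7·0.9819/349 = 0.09397 s.
t = x/V₂ + tᵢ = 110.8/1845 + 0.09397 = 0.15403 s.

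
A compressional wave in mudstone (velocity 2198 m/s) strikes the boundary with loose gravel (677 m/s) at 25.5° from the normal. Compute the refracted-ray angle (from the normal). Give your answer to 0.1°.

sin θ₁/V₁ = sin θ₂/V₂ ⇒ sin θ₂ = 677·sin 25.5°/2198 = 677·0.4305/2198 = 0.1326.
θ₂ = sin⁻¹(0.1326) = 7.62° (from vertical).

7.6°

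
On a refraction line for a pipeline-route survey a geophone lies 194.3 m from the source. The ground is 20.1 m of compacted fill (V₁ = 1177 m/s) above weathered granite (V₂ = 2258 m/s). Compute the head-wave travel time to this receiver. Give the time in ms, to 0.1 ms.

t = x/V₂ + 2h·√(V₂²−V₁²)/(V₁V₂).
√(V₂²−V₁²) = √(2258²−1177²) = 1927.0 m/s; delay term = 2·20.1·1927.0/(1177·2258) = 0.02915 s.
t = 194.3/2258 + 0.02915 = 0.11520 s.

115.2 ms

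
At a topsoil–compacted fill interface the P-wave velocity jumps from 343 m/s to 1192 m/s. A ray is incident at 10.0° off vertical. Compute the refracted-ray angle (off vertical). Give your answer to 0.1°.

sin θ₁/V₁ = sin θ₂/V₂ ⇒ sin θ₂ = 1192·sin 10.0°/343 = 1192·0.1736/343 = 0.6035.
θ₂ = sin⁻¹(0.6035) = 37.12° (from vertical).

37.1°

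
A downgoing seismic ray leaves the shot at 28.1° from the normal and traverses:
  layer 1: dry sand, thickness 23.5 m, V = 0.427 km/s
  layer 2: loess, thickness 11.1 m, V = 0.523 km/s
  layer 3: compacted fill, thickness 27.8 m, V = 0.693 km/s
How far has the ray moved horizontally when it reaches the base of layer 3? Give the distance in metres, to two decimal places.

53.35 m

Apply Snell's law at each interface; in layer i the horizontal offset is hᵢ·tan θᵢ.
Layer 1: θ = 28.10°; offset = 23.5·tan 28.10° = 12.5478 m.
Layer 2: sin θ = 0.523·sin 28.1°/0.427 = 0.5769, θ = 35.23°; offset = 11.1·tan 35.23° = 7.8398 m.
Layer 3: sin θ = 0.693·sin 28.1°/0.427 = 0.7644, θ = 49.86°; offset = 27.8·tan 49.86° = 32.9624 m.
Summing the layer offsets gives 53.3501 m.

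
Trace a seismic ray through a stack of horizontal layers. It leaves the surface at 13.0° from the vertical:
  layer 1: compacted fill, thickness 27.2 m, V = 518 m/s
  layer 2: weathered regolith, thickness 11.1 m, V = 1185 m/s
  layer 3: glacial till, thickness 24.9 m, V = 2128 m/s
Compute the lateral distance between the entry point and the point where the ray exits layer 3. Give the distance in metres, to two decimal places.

p = sin θ₁/V₁ = sin 13.0°/518 = 4.3427e-04 s/m is conserved through the stack.
Layer 1: θ = 13.00°; offset = 27.2·tan 13.00° = 6.2796 m.
Layer 2: sin θ = p·1185 = 0.5146 → θ = 30.97°; offset = 11.1·tan 30.97° = 6.6620 m.
Layer 3: sin θ = p·2128 = 0.9241 → θ = 67.54°; offset = 24.9·tan 67.54° = 60.2225 m.
Total horizontal offset = 73.1640 m.

73.16 m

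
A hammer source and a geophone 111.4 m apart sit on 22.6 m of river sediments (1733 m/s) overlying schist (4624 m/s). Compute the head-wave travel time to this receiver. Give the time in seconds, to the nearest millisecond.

t = x/V₂ + 2h·√(V₂²−V₁²)/(V₁V₂).
√(V₂²−V₁²) = √(4624²−1733²) = 4287.0 m/s; delay term = 2·22.6·4287.0/(1733·4624) = 0.02418 s.
t = 111.4/4624 + 0.02418 = 0.04827 s.

0.048 s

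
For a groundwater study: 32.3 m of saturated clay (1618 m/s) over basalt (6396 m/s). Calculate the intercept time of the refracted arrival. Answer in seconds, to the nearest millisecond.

tᵢ = 2h·√(V₂²−V₁²)/(V₁V₂).
√(V₂²−V₁²) = √(6396²−1618²) = 6188.0 m/s.
tᵢ = 2·32.3·6188.0/(1618·6396) = 0.03863 s.

0.039 s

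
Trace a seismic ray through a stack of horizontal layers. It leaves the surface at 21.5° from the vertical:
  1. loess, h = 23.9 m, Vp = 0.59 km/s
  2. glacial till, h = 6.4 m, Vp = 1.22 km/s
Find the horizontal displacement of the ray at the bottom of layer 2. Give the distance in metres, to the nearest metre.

17 m

Ray parameter p = sin 21.5° / 0.59 km/s = 6.2119e-01 s/km.
Layer 1: θ = 21.50°; offset = 23.9·tan 21.50° = 9.414 m.
Layer 2: sin θ = p·1.22 = 0.7578 → θ = 49.28°; offset = 6.4·tan 49.28° = 7.434 m.
Summing the layer offsets gives 16.849 m.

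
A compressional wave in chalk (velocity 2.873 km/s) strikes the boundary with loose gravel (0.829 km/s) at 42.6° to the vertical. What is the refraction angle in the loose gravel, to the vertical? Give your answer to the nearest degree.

11°

sin θ₁/V₁ = sin θ₂/V₂ ⇒ sin θ₂ = 0.829·sin 42.6°/2.873 = 0.829·0.6769/2.873 = 0.1953.
θ₂ = arcsin 0.1953 = 11.26° from the normal.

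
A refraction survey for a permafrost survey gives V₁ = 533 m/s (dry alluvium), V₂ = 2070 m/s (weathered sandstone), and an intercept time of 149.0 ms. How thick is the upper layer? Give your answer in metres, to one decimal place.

41.1 m

θ_c = arcsin(533/2070) = 14.92°; cos θ_c = 0.9663.
tᵢ = 2h cos θ_c/V₁ ⇒ h = tᵢ·V₁/(2 cos θ_c) = 0.149·533/(2·0.9663) = 41.09 m.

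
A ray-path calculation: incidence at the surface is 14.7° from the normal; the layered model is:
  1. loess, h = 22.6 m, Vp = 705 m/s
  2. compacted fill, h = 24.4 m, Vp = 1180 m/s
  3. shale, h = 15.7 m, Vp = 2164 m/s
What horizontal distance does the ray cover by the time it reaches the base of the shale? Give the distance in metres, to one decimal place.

36.9 m

p = sin θ₁/V₁ = sin 14.7°/705 = 3.5994e-04 s/m is conserved through the stack.
Layer 1: θ = 14.70°; offset = 22.6·tan 14.70° = 5.929 m.
Layer 2: sin θ = p·1180 = 0.4247 → θ = 25.13°; offset = 24.4·tan 25.13° = 11.447 m.
Layer 3: sin θ = p·2164 = 0.7789 → θ = 51.16°; offset = 15.7·tan 51.16° = 19.500 m.
Σ offsets = 36.876 m.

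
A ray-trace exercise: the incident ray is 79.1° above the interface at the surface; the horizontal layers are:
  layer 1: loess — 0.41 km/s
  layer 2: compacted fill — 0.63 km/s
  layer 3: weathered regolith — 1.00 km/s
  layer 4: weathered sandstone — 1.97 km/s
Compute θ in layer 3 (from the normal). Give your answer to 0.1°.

From the normal: θ₁ = 90° − 79.1° = 10.9°.
Snell's law across each interface conserves sin θ / V, so sin θ_3 = V_3·sin θ₁/V₁.
sin θ_3 = 1.00 × sin 10.9° / 0.41 = 0.4612.
θ_3 = arcsin 0.4612 = 27.47°.

27.5°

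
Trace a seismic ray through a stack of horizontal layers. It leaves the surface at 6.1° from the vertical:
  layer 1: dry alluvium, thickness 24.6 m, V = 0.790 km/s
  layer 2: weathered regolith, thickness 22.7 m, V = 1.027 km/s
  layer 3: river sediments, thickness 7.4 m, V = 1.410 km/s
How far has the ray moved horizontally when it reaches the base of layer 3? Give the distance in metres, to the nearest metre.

7 m

p = sin θ₁/V₁ = sin 6.1°/0.790 = 1.3451e-01 s/km is conserved through the stack.
Layer 1: θ = 6.10°; offset = 24.6·tan 6.10° = 2.629 m.
Layer 2: sin θ = p·1.027 = 0.1381 → θ = 7.94°; offset = 22.7·tan 7.94° = 3.166 m.
Layer 3: sin θ = p·1.410 = 0.1897 → θ = 10.93°; offset = 7.4·tan 10.93° = 1.429 m.
Summing the layer offsets gives 7.225 m.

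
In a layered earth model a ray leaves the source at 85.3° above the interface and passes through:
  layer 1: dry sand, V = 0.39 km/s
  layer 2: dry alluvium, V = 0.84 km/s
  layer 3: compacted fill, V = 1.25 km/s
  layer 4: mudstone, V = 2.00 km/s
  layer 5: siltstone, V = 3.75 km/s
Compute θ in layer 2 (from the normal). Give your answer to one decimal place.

10.2°

From the normal: θ₁ = 90° − 85.3° = 4.7°.
Snell's law across each interface conserves sin θ / V, so sin θ_2 = V_2·sin θ₁/V₁.
sin θ_2 = 0.84 × sin 4.7° / 0.39 = 0.1765.
θ_2 = arcsin 0.1765 = 10.16°.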